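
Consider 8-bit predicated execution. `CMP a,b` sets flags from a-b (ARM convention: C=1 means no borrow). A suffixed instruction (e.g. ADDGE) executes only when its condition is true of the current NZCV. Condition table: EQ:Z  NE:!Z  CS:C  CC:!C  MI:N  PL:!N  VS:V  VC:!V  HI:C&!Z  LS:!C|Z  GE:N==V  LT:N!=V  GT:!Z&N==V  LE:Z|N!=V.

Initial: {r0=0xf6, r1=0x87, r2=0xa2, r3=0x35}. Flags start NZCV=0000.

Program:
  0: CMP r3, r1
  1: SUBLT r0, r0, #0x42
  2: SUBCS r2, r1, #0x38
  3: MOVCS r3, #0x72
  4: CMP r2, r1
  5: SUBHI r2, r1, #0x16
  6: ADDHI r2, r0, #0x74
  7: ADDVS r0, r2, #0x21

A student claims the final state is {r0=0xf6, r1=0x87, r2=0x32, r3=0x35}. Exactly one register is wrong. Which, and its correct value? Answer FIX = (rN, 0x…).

FIX = (r2, 0x6a)

[0] flags=1001 → (cmp)
[1] flags=1001 LT?F → skip
[2] flags=1001 CS?F → skip
[3] flags=1001 CS?F → skip
[4] flags=0010 → (cmp)
[5] flags=0010 HI?T → r2=0x71
[6] flags=0010 HI?T → r2=0x6a
[7] flags=0010 VS?F → skip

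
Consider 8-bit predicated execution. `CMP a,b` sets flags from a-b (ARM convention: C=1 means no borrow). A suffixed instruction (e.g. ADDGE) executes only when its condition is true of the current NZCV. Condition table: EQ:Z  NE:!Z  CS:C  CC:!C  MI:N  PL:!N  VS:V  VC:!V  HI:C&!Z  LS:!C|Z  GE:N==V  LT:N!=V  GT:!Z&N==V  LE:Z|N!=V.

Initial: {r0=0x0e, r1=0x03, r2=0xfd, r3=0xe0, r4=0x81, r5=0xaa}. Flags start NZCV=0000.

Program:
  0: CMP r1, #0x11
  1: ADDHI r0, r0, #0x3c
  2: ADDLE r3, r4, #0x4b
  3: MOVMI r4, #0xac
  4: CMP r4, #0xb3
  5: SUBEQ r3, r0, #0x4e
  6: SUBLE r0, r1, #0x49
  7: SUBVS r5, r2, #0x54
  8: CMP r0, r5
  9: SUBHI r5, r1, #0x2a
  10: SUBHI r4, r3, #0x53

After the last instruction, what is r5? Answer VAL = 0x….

0: ✓ CMP  NZCV=1000
1: · ADDHI
2: ✓ ADDLE  r3←0xcc
3: ✓ MOVMI  r4←0xac
4: ✓ CMP  NZCV=1000
5: · SUBEQ
6: ✓ SUBLE  r0←0xba
7: · SUBVS
8: ✓ CMP  NZCV=0010
9: ✓ SUBHI  r5←0xd9
10: ✓ SUBHI  r4←0x79

VAL = 0xd9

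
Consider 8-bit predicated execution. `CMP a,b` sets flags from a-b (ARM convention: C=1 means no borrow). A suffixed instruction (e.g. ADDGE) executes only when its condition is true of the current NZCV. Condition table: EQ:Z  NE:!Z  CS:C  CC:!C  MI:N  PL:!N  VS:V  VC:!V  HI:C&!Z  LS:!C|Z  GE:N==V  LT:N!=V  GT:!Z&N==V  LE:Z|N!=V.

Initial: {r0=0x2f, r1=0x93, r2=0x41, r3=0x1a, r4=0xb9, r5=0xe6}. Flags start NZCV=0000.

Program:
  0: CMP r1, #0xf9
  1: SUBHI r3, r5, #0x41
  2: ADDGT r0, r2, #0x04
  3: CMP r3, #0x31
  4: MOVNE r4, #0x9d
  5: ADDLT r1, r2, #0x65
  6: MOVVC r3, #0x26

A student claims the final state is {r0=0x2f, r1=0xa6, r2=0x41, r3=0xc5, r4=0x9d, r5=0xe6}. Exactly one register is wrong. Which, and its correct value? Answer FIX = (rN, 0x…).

[0] flags=1000 → (cmp)
[1] flags=1000 HI?F → skip
[2] flags=1000 GT?F → skip
[3] flags=1000 → (cmp)
[4] flags=1000 NE?T → r4=0x9d
[5] flags=1000 LT?T → r1=0xa6
[6] flags=1000 VC?T → r3=0x26

FIX = (r3, 0x26)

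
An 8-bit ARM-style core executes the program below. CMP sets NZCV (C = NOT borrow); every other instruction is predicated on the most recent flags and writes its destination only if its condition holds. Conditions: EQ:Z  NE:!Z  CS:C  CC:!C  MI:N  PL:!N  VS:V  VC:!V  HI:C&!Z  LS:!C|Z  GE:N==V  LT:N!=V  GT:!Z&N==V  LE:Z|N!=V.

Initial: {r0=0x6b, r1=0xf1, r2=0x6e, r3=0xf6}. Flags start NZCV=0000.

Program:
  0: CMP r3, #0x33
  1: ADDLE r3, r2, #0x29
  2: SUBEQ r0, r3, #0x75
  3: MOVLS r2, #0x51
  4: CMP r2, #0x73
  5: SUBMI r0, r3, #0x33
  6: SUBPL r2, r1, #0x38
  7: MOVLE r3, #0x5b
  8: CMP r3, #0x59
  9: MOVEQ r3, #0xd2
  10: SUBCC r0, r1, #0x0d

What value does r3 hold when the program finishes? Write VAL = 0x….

VAL = 0x5b

0: ✓ CMP  NZCV=1010
1: ✓ ADDLE  r3←0x97
2: · SUBEQ
3: · MOVLS
4: ✓ CMP  NZCV=1000
5: ✓ SUBMI  r0←0x64
6: · SUBPL
7: ✓ MOVLE  r3←0x5b
8: ✓ CMP  NZCV=0010
9: · MOVEQ
10: · SUBCC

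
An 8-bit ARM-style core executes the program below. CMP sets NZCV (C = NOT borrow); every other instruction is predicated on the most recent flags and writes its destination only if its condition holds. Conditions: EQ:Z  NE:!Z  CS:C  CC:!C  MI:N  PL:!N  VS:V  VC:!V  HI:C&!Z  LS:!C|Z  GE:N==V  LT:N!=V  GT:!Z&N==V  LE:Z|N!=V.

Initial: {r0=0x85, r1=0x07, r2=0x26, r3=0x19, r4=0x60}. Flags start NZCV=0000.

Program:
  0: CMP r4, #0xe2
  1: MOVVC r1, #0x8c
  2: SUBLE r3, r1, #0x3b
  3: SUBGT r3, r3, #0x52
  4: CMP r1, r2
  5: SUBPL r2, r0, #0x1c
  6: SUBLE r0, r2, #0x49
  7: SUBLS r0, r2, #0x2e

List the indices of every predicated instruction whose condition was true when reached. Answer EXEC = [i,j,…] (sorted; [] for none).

EXEC = [1,3,5,6]

0: ✓ CMP  NZCV=0000
1: ✓ MOVVC  r1←0x8c
2: · SUBLE
3: ✓ SUBGT  r3←0xc7
4: ✓ CMP  NZCV=0011
5: ✓ SUBPL  r2←0x69
6: ✓ SUBLE  r0←0x20
7: · SUBLS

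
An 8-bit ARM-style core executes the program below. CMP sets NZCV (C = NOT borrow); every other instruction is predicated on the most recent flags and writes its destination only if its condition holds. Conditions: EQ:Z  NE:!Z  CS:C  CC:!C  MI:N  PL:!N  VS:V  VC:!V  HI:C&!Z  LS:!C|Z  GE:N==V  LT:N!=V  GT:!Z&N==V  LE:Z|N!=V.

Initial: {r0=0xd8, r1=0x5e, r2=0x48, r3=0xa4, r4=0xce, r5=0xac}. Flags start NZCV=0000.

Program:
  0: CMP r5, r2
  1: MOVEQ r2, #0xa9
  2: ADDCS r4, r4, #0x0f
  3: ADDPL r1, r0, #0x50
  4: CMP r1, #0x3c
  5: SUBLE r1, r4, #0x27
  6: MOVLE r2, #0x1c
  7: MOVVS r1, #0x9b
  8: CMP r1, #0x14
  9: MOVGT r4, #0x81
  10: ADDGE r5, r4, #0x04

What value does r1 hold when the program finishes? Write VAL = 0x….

0: ✓ CMP  NZCV=0011
1: · MOVEQ
2: ✓ ADDCS  r4←0xdd
3: ✓ ADDPL  r1←0x28
4: ✓ CMP  NZCV=1000
5: ✓ SUBLE  r1←0xb6
6: ✓ MOVLE  r2←0x1c
7: · MOVVS
8: ✓ CMP  NZCV=1010
9: · MOVGT
10: · ADDGE

VAL = 0xb6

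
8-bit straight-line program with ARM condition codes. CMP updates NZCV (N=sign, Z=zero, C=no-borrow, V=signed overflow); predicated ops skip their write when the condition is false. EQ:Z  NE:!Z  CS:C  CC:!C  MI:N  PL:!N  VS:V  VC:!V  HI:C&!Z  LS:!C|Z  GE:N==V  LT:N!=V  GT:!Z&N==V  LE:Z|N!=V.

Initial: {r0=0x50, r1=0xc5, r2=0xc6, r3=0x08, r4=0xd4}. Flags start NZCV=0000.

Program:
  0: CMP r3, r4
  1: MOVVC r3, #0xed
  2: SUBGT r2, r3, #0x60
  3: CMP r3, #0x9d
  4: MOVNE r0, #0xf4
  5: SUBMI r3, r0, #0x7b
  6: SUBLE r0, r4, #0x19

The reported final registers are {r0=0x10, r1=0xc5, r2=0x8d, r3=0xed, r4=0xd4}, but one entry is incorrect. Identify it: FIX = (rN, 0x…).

[0] flags=0000 → (cmp)
[1] flags=0000 VC?T → r3=0xed
[2] flags=0000 GT?T → r2=0x8d
[3] flags=0010 → (cmp)
[4] flags=0010 NE?T → r0=0xf4
[5] flags=0010 MI?F → skip
[6] flags=0010 LE?F → skip

FIX = (r0, 0xf4)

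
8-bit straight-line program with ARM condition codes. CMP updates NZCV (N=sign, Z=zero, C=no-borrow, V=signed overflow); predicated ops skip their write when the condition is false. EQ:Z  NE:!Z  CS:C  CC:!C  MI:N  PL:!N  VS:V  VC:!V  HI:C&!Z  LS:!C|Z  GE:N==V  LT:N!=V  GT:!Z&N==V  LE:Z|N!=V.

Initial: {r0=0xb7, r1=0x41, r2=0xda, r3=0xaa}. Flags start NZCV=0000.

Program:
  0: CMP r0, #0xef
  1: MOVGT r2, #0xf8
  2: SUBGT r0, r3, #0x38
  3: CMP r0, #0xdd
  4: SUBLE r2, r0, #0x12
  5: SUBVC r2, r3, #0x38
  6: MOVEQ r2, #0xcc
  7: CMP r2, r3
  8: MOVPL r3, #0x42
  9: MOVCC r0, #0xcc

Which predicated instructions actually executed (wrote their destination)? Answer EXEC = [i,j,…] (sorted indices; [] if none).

[0] flags=1000 → (cmp)
[1] flags=1000 GT?F → skip
[2] flags=1000 GT?F → skip
[3] flags=1000 → (cmp)
[4] flags=1000 LE?T → r2=0xa5
[5] flags=1000 VC?T → r2=0x72
[6] flags=1000 EQ?F → skip
[7] flags=1001 → (cmp)
[8] flags=1001 PL?F → skip
[9] flags=1001 CC?T → r0=0xcc

EXEC = [4,5,9]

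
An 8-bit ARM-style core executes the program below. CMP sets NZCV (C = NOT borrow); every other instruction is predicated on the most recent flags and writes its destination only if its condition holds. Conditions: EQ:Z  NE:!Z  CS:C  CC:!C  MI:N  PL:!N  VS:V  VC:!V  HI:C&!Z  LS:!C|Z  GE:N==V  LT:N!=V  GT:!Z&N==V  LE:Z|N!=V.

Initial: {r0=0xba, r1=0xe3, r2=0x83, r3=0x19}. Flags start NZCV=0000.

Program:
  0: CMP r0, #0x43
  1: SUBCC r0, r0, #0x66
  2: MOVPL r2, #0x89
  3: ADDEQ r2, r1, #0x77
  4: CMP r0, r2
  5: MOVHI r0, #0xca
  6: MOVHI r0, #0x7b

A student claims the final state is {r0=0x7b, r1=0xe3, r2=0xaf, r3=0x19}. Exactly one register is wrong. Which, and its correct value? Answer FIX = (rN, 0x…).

0: ✓ CMP  NZCV=0011
1: · SUBCC
2: ✓ MOVPL  r2←0x89
3: · ADDEQ
4: ✓ CMP  NZCV=0010
5: ✓ MOVHI  r0←0xca
6: ✓ MOVHI  r0←0x7b

FIX = (r2, 0x89)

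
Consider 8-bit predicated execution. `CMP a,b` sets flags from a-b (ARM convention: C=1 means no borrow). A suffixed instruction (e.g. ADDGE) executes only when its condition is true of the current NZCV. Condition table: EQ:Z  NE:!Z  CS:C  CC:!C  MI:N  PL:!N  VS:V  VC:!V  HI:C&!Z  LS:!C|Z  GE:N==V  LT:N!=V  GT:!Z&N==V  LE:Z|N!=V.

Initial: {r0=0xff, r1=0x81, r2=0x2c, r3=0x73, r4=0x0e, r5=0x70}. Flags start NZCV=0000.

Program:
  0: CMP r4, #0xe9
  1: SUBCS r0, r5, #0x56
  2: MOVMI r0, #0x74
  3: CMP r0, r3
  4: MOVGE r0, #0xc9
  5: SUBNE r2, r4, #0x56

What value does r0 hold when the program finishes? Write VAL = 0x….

VAL = 0xff

0: ✓ CMP  NZCV=0000
1: · SUBCS
2: · MOVMI
3: ✓ CMP  NZCV=1010
4: · MOVGE
5: ✓ SUBNE  r2←0xb8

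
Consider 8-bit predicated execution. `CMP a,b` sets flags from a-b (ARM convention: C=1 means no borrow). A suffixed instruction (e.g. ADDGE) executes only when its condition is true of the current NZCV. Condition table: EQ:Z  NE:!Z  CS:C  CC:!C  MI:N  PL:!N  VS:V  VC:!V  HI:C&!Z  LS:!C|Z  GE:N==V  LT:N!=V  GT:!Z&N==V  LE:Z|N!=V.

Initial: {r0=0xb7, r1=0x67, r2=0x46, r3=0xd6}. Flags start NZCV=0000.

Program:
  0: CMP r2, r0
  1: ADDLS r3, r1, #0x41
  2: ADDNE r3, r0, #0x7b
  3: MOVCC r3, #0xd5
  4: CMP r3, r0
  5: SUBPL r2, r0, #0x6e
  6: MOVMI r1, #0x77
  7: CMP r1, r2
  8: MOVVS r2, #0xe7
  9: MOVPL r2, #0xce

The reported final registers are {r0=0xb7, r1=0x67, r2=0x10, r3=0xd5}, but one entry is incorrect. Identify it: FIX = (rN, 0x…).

FIX = (r2, 0xce)

0: ✓ CMP  NZCV=1001
1: ✓ ADDLS  r3←0xa8
2: ✓ ADDNE  r3←0x32
3: ✓ MOVCC  r3←0xd5
4: ✓ CMP  NZCV=0010
5: ✓ SUBPL  r2←0x49
6: · MOVMI
7: ✓ CMP  NZCV=0010
8: · MOVVS
9: ✓ MOVPL  r2←0xce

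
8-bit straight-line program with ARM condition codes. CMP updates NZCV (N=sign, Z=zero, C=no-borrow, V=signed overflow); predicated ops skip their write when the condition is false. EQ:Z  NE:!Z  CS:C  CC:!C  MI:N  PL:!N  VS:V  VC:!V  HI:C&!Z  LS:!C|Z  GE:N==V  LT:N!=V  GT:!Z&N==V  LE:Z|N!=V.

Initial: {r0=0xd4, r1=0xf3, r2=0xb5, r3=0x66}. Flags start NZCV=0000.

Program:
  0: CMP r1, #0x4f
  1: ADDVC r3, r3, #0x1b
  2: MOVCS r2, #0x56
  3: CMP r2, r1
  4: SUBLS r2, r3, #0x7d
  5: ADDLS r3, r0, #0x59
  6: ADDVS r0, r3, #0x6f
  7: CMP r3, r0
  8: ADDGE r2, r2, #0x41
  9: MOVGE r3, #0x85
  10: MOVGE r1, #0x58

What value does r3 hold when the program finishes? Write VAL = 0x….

[0] flags=1010 → (cmp)
[1] flags=1010 VC?T → r3=0x81
[2] flags=1010 CS?T → r2=0x56
[3] flags=0000 → (cmp)
[4] flags=0000 LS?T → r2=0x04
[5] flags=0000 LS?T → r3=0x2d
[6] flags=0000 VS?F → skip
[7] flags=0000 → (cmp)
[8] flags=0000 GE?T → r2=0x45
[9] flags=0000 GE?T → r3=0x85
[10] flags=0000 GE?T → r1=0x58

VAL = 0x85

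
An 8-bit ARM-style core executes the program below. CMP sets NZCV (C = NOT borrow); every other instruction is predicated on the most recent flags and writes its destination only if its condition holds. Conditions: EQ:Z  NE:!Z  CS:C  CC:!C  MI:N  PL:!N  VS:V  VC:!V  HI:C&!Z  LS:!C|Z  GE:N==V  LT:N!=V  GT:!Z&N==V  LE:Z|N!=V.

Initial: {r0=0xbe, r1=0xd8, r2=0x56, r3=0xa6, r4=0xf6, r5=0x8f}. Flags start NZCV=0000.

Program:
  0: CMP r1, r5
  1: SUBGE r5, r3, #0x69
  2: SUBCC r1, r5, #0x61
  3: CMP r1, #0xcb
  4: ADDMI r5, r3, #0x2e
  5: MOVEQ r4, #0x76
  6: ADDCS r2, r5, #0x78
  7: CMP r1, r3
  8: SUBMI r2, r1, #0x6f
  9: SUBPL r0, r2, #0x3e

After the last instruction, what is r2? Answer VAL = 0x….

VAL = 0xb5

0: ✓ CMP  NZCV=0010
1: ✓ SUBGE  r5←0x3d
2: · SUBCC
3: ✓ CMP  NZCV=0010
4: · ADDMI
5: · MOVEQ
6: ✓ ADDCS  r2←0xb5
7: ✓ CMP  NZCV=0010
8: · SUBMI
9: ✓ SUBPL  r0←0x77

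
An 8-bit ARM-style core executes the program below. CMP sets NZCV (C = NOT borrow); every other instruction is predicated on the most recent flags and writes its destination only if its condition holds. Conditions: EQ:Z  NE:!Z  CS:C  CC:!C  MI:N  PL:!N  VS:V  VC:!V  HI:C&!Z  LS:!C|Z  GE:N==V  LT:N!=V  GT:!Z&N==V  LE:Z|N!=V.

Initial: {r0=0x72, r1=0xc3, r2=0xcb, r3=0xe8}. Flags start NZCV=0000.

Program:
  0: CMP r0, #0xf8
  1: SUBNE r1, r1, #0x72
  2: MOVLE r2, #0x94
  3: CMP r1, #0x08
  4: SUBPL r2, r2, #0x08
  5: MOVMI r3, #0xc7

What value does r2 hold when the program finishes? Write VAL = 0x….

VAL = 0xc3

[0] flags=0000 → (cmp)
[1] flags=0000 NE?T → r1=0x51
[2] flags=0000 LE?F → skip
[3] flags=0010 → (cmp)
[4] flags=0010 PL?T → r2=0xc3
[5] flags=0010 MI?F → skip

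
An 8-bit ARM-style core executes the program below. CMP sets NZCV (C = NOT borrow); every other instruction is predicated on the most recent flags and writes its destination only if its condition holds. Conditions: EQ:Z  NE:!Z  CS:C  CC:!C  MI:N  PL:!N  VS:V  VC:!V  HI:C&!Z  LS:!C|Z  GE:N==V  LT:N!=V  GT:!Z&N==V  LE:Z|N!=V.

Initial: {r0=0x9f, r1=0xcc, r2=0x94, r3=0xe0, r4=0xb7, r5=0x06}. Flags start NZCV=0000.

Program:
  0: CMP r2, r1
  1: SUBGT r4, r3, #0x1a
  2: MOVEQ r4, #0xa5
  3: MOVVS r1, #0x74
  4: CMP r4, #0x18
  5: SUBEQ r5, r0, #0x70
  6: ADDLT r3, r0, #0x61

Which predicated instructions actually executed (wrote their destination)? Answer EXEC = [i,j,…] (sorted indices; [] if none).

EXEC = [6]

[0] flags=1000 → (cmp)
[1] flags=1000 GT?F → skip
[2] flags=1000 EQ?F → skip
[3] flags=1000 VS?F → skip
[4] flags=1010 → (cmp)
[5] flags=1010 EQ?F → skip
[6] flags=1010 LT?T → r3=0x00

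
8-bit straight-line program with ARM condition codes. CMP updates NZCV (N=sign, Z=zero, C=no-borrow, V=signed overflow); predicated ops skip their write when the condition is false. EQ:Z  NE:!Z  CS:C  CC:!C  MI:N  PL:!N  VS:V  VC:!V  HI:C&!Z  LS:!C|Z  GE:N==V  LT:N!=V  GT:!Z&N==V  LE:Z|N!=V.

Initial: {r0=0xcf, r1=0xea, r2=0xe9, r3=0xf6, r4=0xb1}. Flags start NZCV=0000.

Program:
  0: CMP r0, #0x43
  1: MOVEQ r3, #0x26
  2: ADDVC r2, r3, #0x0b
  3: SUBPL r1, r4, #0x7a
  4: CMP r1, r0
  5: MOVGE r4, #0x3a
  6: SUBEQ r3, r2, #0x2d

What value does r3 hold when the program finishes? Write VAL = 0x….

[0] flags=1010 → (cmp)
[1] flags=1010 EQ?F → skip
[2] flags=1010 VC?T → r2=0x01
[3] flags=1010 PL?F → skip
[4] flags=0010 → (cmp)
[5] flags=0010 GE?T → r4=0x3a
[6] flags=0010 EQ?F → skip

VAL = 0xf6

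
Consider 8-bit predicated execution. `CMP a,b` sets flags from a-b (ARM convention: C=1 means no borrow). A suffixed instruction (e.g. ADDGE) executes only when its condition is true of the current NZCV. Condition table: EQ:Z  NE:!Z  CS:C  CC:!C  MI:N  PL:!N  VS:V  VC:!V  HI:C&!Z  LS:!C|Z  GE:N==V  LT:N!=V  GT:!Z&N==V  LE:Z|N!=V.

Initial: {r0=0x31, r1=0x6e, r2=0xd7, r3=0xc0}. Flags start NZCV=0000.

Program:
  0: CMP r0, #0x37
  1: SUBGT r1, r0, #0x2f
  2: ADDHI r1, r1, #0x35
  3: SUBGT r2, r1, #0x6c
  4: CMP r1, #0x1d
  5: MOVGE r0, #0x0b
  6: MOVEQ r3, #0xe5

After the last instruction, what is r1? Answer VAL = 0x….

VAL = 0x6e

0: ✓ CMP  NZCV=1000
1: · SUBGT
2: · ADDHI
3: · SUBGT
4: ✓ CMP  NZCV=0010
5: ✓ MOVGE  r0←0x0b
6: · MOVEQ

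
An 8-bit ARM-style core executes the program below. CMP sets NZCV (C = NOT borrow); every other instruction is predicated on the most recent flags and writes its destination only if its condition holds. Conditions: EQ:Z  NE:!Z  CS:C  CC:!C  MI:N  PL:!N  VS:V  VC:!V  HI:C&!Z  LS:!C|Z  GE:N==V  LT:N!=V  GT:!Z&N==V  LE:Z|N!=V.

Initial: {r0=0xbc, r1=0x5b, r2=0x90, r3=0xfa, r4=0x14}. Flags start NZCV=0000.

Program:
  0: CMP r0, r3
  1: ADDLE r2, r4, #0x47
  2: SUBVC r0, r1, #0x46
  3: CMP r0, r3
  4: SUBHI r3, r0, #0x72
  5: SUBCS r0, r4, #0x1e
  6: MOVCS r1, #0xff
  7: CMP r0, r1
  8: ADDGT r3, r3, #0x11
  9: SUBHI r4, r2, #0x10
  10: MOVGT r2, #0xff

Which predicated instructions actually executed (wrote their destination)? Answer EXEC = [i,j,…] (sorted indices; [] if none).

[0] flags=1000 → (cmp)
[1] flags=1000 LE?T → r2=0x5b
[2] flags=1000 VC?T → r0=0x15
[3] flags=0000 → (cmp)
[4] flags=0000 HI?F → skip
[5] flags=0000 CS?F → skip
[6] flags=0000 CS?F → skip
[7] flags=1000 → (cmp)
[8] flags=1000 GT?F → skip
[9] flags=1000 HI?F → skip
[10] flags=1000 GT?F → skip

EXEC = [1,2]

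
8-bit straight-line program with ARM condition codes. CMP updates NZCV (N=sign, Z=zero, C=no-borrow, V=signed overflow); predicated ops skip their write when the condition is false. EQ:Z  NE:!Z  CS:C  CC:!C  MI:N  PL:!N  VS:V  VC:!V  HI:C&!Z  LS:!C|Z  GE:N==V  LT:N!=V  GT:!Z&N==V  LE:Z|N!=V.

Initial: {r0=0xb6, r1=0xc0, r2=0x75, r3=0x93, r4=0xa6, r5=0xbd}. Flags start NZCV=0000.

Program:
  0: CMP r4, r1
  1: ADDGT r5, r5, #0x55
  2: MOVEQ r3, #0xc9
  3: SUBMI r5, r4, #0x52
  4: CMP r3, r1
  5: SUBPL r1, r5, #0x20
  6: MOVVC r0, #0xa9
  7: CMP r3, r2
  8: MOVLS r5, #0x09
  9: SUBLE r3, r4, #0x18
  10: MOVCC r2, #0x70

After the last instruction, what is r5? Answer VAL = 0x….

VAL = 0x54

0: ✓ CMP  NZCV=1000
1: · ADDGT
2: · MOVEQ
3: ✓ SUBMI  r5←0x54
4: ✓ CMP  NZCV=1000
5: · SUBPL
6: ✓ MOVVC  r0←0xa9
7: ✓ CMP  NZCV=0011
8: · MOVLS
9: ✓ SUBLE  r3←0x8e
10: · MOVCC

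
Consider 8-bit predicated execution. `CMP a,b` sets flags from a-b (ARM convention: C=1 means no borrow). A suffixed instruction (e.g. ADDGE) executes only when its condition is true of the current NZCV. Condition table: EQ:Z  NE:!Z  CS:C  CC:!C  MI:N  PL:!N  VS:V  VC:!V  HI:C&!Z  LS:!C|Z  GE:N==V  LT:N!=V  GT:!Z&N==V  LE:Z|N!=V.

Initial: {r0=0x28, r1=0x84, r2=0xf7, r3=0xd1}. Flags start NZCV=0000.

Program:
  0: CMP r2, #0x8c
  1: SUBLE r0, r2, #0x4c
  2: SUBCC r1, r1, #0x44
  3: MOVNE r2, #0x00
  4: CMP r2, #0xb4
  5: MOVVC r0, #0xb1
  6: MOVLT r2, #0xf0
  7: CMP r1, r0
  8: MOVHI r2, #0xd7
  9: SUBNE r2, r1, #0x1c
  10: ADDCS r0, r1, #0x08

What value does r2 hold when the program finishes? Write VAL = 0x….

VAL = 0x68

0: ✓ CMP  NZCV=0010
1: · SUBLE
2: · SUBCC
3: ✓ MOVNE  r2←0x00
4: ✓ CMP  NZCV=0000
5: ✓ MOVVC  r0←0xb1
6: · MOVLT
7: ✓ CMP  NZCV=1000
8: · MOVHI
9: ✓ SUBNE  r2←0x68
10: · ADDCS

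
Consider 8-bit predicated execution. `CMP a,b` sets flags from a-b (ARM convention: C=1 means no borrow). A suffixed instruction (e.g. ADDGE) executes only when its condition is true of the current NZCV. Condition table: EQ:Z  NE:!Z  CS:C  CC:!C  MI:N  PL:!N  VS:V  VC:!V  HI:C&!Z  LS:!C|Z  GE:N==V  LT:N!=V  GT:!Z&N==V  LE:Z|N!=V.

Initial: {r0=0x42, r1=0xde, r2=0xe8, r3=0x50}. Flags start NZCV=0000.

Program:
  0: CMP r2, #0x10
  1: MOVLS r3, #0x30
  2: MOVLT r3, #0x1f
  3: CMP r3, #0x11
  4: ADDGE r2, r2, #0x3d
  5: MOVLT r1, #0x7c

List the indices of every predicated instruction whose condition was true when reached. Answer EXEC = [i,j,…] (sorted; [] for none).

[0] flags=1010 → (cmp)
[1] flags=1010 LS?F → skip
[2] flags=1010 LT?T → r3=0x1f
[3] flags=0010 → (cmp)
[4] flags=0010 GE?T → r2=0x25
[5] flags=0010 LT?F → skip

EXEC = [2,4]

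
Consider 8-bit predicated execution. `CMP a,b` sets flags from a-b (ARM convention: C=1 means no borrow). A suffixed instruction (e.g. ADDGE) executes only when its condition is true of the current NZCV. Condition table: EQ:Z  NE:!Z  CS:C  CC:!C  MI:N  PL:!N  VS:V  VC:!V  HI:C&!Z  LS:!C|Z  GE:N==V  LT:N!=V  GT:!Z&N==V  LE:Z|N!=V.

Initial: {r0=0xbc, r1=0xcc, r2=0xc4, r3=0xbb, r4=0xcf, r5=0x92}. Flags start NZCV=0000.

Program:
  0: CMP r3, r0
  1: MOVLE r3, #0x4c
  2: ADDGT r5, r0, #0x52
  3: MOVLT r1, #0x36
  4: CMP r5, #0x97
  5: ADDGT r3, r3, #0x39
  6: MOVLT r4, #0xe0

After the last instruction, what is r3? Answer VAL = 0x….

0: ✓ CMP  NZCV=1000
1: ✓ MOVLE  r3←0x4c
2: · ADDGT
3: ✓ MOVLT  r1←0x36
4: ✓ CMP  NZCV=1000
5: · ADDGT
6: ✓ MOVLT  r4←0xe0

VAL = 0x4c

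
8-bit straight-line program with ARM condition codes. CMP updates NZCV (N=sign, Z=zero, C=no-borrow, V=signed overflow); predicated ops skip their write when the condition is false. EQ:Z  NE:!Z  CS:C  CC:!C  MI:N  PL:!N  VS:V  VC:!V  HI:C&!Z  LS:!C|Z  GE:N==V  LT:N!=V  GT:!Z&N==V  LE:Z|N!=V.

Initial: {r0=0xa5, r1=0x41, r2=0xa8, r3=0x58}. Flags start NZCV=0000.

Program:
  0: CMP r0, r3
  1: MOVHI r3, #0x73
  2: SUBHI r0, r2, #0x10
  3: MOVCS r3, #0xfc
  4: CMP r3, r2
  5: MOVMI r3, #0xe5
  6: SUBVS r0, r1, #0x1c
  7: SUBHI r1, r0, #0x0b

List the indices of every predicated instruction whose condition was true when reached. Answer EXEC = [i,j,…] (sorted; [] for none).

[0] flags=0011 → (cmp)
[1] flags=0011 HI?T → r3=0x73
[2] flags=0011 HI?T → r0=0x98
[3] flags=0011 CS?T → r3=0xfc
[4] flags=0010 → (cmp)
[5] flags=0010 MI?F → skip
[6] flags=0010 VS?F → skip
[7] flags=0010 HI?T → r1=0x8d

EXEC = [1,2,3,7]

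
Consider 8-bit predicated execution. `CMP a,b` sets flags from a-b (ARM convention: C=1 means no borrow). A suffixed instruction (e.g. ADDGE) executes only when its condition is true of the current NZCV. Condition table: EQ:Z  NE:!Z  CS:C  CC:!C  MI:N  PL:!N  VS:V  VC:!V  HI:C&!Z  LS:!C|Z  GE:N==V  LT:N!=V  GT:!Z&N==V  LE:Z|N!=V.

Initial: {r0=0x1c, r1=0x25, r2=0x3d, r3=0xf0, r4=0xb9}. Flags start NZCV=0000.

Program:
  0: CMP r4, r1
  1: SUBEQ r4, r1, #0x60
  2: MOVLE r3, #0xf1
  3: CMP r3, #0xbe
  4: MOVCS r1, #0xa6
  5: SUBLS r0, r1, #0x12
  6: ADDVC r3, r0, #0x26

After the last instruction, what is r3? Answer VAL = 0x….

VAL = 0x42

[0] flags=1010 → (cmp)
[1] flags=1010 EQ?F → skip
[2] flags=1010 LE?T → r3=0xf1
[3] flags=0010 → (cmp)
[4] flags=0010 CS?T → r1=0xa6
[5] flags=0010 LS?F → skip
[6] flags=0010 VC?T → r3=0x42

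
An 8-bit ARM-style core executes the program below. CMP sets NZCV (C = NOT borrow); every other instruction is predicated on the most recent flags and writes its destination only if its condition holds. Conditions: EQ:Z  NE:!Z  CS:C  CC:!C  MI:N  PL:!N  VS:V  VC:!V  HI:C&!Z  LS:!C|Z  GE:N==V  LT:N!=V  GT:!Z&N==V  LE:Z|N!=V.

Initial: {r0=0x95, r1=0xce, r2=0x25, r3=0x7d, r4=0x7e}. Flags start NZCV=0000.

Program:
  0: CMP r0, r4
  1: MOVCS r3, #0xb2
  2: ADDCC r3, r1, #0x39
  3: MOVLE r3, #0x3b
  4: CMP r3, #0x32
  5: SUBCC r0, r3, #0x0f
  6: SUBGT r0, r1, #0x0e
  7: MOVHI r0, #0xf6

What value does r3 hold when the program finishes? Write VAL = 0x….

VAL = 0x3b

[0] flags=0011 → (cmp)
[1] flags=0011 CS?T → r3=0xb2
[2] flags=0011 CC?F → skip
[3] flags=0011 LE?T → r3=0x3b
[4] flags=0010 → (cmp)
[5] flags=0010 CC?F → skip
[6] flags=0010 GT?T → r0=0xc0
[7] flags=0010 HI?T → r0=0xf6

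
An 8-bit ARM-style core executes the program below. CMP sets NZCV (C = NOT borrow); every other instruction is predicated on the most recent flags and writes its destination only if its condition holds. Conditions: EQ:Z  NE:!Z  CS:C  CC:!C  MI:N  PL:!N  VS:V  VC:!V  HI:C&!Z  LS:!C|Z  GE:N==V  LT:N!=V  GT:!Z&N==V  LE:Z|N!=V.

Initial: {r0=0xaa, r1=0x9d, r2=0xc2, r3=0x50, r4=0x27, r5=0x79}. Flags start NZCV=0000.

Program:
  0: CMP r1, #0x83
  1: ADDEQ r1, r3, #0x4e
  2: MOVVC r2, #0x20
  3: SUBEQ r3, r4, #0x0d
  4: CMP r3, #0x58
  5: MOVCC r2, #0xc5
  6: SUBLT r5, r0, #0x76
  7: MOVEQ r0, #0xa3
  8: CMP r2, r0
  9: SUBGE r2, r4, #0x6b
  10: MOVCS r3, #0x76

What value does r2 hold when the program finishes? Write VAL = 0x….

[0] flags=0010 → (cmp)
[1] flags=0010 EQ?F → skip
[2] flags=0010 VC?T → r2=0x20
[3] flags=0010 EQ?F → skip
[4] flags=1000 → (cmp)
[5] flags=1000 CC?T → r2=0xc5
[6] flags=1000 LT?T → r5=0x34
[7] flags=1000 EQ?F → skip
[8] flags=0010 → (cmp)
[9] flags=0010 GE?T → r2=0xbc
[10] flags=0010 CS?T → r3=0x76

VAL = 0xbc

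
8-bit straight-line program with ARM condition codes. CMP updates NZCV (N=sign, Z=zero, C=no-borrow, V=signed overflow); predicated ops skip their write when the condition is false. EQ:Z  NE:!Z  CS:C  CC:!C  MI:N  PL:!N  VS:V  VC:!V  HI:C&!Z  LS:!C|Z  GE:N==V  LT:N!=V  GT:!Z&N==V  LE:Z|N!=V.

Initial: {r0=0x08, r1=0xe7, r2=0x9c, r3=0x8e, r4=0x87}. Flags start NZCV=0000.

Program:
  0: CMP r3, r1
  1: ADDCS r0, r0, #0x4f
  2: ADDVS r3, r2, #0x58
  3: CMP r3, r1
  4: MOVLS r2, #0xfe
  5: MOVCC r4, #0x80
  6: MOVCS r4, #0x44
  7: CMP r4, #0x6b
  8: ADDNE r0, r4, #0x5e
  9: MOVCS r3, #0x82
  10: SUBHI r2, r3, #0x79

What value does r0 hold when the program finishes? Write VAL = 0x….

0: ✓ CMP  NZCV=1000
1: · ADDCS
2: · ADDVS
3: ✓ CMP  NZCV=1000
4: ✓ MOVLS  r2←0xfe
5: ✓ MOVCC  r4←0x80
6: · MOVCS
7: ✓ CMP  NZCV=0011
8: ✓ ADDNE  r0←0xde
9: ✓ MOVCS  r3←0x82
10: ✓ SUBHI  r2←0x09

VAL = 0xde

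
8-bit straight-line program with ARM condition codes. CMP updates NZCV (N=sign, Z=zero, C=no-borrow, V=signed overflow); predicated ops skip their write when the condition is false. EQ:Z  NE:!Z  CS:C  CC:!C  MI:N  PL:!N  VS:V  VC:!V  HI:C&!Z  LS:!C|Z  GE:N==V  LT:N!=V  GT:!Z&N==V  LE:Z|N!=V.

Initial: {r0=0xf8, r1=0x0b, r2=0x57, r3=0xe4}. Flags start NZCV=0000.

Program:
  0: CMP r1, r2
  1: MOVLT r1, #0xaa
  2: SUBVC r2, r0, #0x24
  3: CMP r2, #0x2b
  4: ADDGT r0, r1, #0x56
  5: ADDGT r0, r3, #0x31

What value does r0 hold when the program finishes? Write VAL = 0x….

VAL = 0xf8

[0] flags=1000 → (cmp)
[1] flags=1000 LT?T → r1=0xaa
[2] flags=1000 VC?T → r2=0xd4
[3] flags=1010 → (cmp)
[4] flags=1010 GT?F → skip
[5] flags=1010 GT?F → skip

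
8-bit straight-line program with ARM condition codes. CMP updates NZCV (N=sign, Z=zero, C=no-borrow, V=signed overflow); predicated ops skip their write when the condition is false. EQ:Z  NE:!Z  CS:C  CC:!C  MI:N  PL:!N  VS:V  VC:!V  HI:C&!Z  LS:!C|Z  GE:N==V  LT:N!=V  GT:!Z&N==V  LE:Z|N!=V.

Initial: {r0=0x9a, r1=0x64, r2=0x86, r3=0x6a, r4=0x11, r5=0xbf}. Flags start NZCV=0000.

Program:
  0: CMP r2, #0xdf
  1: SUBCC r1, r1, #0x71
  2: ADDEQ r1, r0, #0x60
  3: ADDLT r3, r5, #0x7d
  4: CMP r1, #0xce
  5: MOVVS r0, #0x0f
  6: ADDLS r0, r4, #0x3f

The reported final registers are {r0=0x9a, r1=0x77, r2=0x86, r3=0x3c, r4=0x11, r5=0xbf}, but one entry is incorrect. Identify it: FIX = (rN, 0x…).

FIX = (r1, 0xf3)

0: ✓ CMP  NZCV=1000
1: ✓ SUBCC  r1←0xf3
2: · ADDEQ
3: ✓ ADDLT  r3←0x3c
4: ✓ CMP  NZCV=0010
5: · MOVVS
6: · ADDLS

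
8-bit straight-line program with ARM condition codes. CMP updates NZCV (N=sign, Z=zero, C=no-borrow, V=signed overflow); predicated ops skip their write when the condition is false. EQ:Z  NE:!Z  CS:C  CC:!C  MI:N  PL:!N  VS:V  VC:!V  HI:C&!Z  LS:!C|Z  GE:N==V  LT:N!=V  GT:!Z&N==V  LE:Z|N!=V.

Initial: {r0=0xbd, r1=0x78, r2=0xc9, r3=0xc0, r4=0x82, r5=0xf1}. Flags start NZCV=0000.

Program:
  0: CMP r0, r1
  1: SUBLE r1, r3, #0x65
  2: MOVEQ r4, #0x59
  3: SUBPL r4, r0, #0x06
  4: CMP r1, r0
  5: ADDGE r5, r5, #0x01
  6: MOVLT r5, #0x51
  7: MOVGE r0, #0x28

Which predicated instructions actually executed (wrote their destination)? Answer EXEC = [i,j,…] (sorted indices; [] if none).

EXEC = [1,3,5,7]

[0] flags=0011 → (cmp)
[1] flags=0011 LE?T → r1=0x5b
[2] flags=0011 EQ?F → skip
[3] flags=0011 PL?T → r4=0xb7
[4] flags=1001 → (cmp)
[5] flags=1001 GE?T → r5=0xf2
[6] flags=1001 LT?F → skip
[7] flags=1001 GE?T → r0=0x28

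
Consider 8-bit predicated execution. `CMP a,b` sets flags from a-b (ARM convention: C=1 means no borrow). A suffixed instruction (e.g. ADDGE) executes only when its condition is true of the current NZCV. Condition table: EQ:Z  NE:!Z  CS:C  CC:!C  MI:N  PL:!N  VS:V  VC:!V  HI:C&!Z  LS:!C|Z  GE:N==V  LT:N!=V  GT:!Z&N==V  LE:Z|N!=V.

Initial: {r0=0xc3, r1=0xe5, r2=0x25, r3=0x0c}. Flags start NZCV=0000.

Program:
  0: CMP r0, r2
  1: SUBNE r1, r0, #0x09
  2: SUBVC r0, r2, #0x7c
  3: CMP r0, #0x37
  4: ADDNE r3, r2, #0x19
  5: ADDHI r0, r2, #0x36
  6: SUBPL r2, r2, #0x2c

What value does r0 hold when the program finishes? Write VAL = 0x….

VAL = 0x5b

0: ✓ CMP  NZCV=1010
1: ✓ SUBNE  r1←0xba
2: ✓ SUBVC  r0←0xa9
3: ✓ CMP  NZCV=0011
4: ✓ ADDNE  r3←0x3e
5: ✓ ADDHI  r0←0x5b
6: ✓ SUBPL  r2←0xf9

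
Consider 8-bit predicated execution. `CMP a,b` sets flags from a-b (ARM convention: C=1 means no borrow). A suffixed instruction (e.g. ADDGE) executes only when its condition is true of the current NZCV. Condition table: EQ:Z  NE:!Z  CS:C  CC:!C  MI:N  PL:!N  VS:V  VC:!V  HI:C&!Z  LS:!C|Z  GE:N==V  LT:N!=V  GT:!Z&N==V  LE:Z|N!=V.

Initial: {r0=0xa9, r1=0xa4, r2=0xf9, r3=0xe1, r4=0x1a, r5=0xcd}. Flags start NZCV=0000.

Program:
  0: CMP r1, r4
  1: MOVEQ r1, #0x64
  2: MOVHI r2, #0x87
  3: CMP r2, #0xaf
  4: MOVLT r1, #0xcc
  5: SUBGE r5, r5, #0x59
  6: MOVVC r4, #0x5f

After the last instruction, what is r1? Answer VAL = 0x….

VAL = 0xcc

[0] flags=1010 → (cmp)
[1] flags=1010 EQ?F → skip
[2] flags=1010 HI?T → r2=0x87
[3] flags=1000 → (cmp)
[4] flags=1000 LT?T → r1=0xcc
[5] flags=1000 GE?F → skip
[6] flags=1000 VC?T → r4=0x5f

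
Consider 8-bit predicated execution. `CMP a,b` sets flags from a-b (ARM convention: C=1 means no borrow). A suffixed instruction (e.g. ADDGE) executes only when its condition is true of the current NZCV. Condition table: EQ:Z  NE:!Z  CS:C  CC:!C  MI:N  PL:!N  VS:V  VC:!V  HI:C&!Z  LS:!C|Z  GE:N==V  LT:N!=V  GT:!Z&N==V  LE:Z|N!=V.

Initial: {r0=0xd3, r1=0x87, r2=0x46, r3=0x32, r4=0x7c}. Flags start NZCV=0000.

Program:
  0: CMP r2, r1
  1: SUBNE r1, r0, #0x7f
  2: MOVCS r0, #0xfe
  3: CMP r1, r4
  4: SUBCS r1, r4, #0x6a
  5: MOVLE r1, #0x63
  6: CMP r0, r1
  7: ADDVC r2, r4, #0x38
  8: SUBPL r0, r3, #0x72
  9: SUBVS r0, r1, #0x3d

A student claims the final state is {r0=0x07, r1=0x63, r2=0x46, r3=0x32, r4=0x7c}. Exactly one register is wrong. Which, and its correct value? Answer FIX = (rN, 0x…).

0: ✓ CMP  NZCV=1001
1: ✓ SUBNE  r1←0x54
2: · MOVCS
3: ✓ CMP  NZCV=1000
4: · SUBCS
5: ✓ MOVLE  r1←0x63
6: ✓ CMP  NZCV=0011
7: · ADDVC
8: ✓ SUBPL  r0←0xc0
9: ✓ SUBVS  r0←0x26

FIX = (r0, 0x26)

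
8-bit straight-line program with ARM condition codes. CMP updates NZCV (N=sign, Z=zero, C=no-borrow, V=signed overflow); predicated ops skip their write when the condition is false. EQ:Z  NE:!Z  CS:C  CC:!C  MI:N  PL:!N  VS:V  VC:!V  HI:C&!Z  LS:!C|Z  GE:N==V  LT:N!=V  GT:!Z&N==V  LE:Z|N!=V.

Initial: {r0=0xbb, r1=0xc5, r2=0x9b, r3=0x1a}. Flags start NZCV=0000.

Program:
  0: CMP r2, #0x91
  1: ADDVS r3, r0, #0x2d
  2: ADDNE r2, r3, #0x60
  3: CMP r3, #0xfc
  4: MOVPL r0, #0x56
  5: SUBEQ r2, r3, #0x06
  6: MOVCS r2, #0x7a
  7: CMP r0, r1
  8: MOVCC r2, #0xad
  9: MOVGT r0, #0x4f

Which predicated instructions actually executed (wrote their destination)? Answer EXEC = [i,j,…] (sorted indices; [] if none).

[0] flags=0010 → (cmp)
[1] flags=0010 VS?F → skip
[2] flags=0010 NE?T → r2=0x7a
[3] flags=0000 → (cmp)
[4] flags=0000 PL?T → r0=0x56
[5] flags=0000 EQ?F → skip
[6] flags=0000 CS?F → skip
[7] flags=1001 → (cmp)
[8] flags=1001 CC?T → r2=0xad
[9] flags=1001 GT?T → r0=0x4f

EXEC = [2,4,8,9]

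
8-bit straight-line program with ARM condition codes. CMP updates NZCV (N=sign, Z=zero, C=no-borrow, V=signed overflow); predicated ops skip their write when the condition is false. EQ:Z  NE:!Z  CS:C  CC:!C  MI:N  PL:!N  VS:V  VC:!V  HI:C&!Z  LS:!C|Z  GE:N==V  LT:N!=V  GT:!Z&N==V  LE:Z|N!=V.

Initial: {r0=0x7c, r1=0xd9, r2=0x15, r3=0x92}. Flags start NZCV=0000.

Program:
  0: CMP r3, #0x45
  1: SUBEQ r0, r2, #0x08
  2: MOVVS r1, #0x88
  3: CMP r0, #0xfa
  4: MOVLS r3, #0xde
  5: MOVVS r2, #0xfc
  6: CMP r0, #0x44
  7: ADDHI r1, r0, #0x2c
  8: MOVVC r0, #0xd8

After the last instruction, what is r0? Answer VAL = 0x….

VAL = 0xd8

[0] flags=0011 → (cmp)
[1] flags=0011 EQ?F → skip
[2] flags=0011 VS?T → r1=0x88
[3] flags=1001 → (cmp)
[4] flags=1001 LS?T → r3=0xde
[5] flags=1001 VS?T → r2=0xfc
[6] flags=0010 → (cmp)
[7] flags=0010 HI?T → r1=0xa8
[8] flags=0010 VC?T → r0=0xd8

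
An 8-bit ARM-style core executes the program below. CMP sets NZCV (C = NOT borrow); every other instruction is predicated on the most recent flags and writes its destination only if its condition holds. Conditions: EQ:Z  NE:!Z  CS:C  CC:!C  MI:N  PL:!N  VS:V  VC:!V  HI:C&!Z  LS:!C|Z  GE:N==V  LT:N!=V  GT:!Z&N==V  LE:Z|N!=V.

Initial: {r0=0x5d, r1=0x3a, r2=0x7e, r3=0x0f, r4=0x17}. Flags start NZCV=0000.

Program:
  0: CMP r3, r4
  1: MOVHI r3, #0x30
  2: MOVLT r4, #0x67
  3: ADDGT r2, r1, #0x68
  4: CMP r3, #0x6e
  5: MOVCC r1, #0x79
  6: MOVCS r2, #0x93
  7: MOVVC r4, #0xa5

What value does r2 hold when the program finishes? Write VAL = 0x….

VAL = 0x7e

[0] flags=1000 → (cmp)
[1] flags=1000 HI?F → skip
[2] flags=1000 LT?T → r4=0x67
[3] flags=1000 GT?F → skip
[4] flags=1000 → (cmp)
[5] flags=1000 CC?T → r1=0x79
[6] flags=1000 CS?F → skip
[7] flags=1000 VC?T → r4=0xa5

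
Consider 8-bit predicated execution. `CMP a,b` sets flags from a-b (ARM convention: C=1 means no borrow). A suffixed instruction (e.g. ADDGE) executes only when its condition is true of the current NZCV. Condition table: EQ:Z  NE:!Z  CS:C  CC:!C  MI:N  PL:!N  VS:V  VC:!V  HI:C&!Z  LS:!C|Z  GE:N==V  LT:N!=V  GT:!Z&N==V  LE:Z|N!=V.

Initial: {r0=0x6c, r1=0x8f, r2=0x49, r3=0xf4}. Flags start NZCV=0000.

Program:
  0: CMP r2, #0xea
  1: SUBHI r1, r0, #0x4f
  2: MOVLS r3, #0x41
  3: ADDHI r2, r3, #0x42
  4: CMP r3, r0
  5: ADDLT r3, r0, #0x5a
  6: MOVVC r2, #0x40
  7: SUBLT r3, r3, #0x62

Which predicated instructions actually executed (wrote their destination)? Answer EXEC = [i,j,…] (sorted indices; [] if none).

EXEC = [2,5,6,7]

[0] flags=0000 → (cmp)
[1] flags=0000 HI?F → skip
[2] flags=0000 LS?T → r3=0x41
[3] flags=0000 HI?F → skip
[4] flags=1000 → (cmp)
[5] flags=1000 LT?T → r3=0xc6
[6] flags=1000 VC?T → r2=0x40
[7] flags=1000 LT?T → r3=0x64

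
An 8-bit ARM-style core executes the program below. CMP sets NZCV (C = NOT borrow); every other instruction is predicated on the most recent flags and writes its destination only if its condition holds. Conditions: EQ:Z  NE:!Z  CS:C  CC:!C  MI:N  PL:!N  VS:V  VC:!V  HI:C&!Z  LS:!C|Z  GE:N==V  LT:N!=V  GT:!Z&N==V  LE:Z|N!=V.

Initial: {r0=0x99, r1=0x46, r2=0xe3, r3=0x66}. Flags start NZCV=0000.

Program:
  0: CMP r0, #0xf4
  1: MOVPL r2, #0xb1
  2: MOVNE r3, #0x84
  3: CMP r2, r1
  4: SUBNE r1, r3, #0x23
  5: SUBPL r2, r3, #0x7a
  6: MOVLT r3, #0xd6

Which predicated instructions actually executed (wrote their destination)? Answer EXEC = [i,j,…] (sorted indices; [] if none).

EXEC = [2,4,6]

[0] flags=1000 → (cmp)
[1] flags=1000 PL?F → skip
[2] flags=1000 NE?T → r3=0x84
[3] flags=1010 → (cmp)
[4] flags=1010 NE?T → r1=0x61
[5] flags=1010 PL?F → skip
[6] flags=1010 LT?T → r3=0xd6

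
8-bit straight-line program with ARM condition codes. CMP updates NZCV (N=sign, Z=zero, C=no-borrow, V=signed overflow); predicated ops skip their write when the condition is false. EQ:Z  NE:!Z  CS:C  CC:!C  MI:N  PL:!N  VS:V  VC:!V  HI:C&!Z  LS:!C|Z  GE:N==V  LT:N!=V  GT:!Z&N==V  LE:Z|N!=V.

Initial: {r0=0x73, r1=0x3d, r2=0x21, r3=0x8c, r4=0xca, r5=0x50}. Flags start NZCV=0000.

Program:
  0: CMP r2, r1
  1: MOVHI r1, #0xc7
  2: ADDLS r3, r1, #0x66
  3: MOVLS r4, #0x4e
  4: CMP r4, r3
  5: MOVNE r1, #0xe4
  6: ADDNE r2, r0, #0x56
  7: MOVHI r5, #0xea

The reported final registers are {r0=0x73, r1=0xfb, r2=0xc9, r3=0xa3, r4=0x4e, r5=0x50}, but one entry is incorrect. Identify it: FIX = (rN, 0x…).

FIX = (r1, 0xe4)

[0] flags=1000 → (cmp)
[1] flags=1000 HI?F → skip
[2] flags=1000 LS?T → r3=0xa3
[3] flags=1000 LS?T → r4=0x4e
[4] flags=1001 → (cmp)
[5] flags=1001 NE?T → r1=0xe4
[6] flags=1001 NE?T → r2=0xc9
[7] flags=1001 HI?F → skip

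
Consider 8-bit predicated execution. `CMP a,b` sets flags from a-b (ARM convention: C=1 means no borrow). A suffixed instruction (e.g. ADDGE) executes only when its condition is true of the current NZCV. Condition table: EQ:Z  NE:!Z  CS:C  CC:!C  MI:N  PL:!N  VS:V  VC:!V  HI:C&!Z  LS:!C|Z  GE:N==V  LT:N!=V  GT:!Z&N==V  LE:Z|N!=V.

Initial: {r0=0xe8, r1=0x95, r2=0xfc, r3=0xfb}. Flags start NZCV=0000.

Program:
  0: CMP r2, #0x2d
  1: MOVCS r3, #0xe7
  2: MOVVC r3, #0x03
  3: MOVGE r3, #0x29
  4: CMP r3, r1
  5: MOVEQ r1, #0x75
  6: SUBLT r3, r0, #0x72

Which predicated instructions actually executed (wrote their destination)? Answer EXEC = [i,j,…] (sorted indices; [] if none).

0: ✓ CMP  NZCV=1010
1: ✓ MOVCS  r3←0xe7
2: ✓ MOVVC  r3←0x03
3: · MOVGE
4: ✓ CMP  NZCV=0000
5: · MOVEQ
6: · SUBLT

EXEC = [1,2]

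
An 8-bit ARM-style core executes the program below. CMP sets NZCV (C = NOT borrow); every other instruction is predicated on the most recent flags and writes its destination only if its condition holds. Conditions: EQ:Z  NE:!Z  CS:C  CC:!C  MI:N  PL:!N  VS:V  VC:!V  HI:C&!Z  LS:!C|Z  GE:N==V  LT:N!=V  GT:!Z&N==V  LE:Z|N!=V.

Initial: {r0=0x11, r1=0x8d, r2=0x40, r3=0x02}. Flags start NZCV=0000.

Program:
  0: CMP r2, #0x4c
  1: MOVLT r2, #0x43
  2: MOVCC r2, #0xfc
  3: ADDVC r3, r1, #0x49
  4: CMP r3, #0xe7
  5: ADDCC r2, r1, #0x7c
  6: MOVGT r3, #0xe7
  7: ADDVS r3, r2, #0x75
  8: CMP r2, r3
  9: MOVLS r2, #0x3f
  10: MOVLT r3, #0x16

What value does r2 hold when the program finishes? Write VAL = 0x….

0: ✓ CMP  NZCV=1000
1: ✓ MOVLT  r2←0x43
2: ✓ MOVCC  r2←0xfc
3: ✓ ADDVC  r3←0xd6
4: ✓ CMP  NZCV=1000
5: ✓ ADDCC  r2←0x09
6: · MOVGT
7: · ADDVS
8: ✓ CMP  NZCV=0000
9: ✓ MOVLS  r2←0x3f
10: · MOVLT

VAL = 0x3f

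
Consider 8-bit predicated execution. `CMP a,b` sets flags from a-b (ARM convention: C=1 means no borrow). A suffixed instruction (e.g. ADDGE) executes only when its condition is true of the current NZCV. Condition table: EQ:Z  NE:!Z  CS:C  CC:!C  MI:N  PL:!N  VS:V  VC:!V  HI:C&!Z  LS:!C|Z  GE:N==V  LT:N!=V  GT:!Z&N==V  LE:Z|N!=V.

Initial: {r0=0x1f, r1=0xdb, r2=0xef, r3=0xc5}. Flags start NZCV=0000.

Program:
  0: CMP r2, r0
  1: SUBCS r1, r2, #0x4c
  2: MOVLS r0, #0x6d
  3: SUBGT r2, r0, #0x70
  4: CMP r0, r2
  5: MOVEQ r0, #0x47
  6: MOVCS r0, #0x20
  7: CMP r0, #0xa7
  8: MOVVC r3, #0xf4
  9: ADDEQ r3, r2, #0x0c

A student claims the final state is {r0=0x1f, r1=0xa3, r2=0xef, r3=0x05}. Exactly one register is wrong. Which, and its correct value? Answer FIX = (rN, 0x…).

FIX = (r3, 0xf4)

0: ✓ CMP  NZCV=1010
1: ✓ SUBCS  r1←0xa3
2: · MOVLS
3: · SUBGT
4: ✓ CMP  NZCV=0000
5: · MOVEQ
6: · MOVCS
7: ✓ CMP  NZCV=0000
8: ✓ MOVVC  r3←0xf4
9: · ADDEQ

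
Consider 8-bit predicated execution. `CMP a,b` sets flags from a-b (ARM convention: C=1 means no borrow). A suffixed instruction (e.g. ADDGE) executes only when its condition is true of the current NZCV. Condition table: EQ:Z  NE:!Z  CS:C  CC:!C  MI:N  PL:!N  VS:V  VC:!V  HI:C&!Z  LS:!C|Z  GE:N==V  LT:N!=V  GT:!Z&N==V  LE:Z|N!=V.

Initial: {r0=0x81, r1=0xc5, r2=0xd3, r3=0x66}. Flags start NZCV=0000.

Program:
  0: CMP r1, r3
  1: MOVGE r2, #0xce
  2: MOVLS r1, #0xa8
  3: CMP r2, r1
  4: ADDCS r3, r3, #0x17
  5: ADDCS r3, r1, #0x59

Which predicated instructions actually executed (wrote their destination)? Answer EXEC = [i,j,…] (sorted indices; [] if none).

0: ✓ CMP  NZCV=0011
1: · MOVGE
2: · MOVLS
3: ✓ CMP  NZCV=0010
4: ✓ ADDCS  r3←0x7d
5: ✓ ADDCS  r3←0x1e

EXEC = [4,5]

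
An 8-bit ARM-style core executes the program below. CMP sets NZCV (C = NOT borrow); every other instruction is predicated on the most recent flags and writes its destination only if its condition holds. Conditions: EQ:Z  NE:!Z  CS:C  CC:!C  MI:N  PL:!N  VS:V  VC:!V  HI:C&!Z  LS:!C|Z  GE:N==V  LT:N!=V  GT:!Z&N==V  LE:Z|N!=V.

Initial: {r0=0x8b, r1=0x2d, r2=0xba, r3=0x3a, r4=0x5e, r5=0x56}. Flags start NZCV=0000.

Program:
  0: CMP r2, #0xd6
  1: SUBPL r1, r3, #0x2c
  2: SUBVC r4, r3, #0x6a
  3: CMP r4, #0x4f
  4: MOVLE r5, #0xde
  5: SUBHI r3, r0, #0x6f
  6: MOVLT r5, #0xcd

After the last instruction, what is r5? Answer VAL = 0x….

VAL = 0xcd

[0] flags=1000 → (cmp)
[1] flags=1000 PL?F → skip
[2] flags=1000 VC?T → r4=0xd0
[3] flags=1010 → (cmp)
[4] flags=1010 LE?T → r5=0xde
[5] flags=1010 HI?T → r3=0x1c
[6] flags=1010 LT?T → r5=0xcd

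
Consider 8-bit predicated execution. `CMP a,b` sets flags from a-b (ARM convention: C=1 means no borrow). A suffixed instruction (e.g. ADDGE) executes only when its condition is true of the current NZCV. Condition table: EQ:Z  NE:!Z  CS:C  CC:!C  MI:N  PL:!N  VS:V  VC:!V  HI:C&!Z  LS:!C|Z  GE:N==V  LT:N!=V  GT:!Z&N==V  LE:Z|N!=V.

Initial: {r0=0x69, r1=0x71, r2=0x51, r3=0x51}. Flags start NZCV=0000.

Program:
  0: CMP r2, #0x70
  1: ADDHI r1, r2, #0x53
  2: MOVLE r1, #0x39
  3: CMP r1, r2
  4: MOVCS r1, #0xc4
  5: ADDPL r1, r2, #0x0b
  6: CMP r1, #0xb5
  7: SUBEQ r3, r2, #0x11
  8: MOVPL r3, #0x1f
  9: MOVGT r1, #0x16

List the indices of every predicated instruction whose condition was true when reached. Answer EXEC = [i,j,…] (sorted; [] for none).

0: ✓ CMP  NZCV=1000
1: · ADDHI
2: ✓ MOVLE  r1←0x39
3: ✓ CMP  NZCV=1000
4: · MOVCS
5: · ADDPL
6: ✓ CMP  NZCV=1001
7: · SUBEQ
8: · MOVPL
9: ✓ MOVGT  r1←0x16

EXEC = [2,9]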